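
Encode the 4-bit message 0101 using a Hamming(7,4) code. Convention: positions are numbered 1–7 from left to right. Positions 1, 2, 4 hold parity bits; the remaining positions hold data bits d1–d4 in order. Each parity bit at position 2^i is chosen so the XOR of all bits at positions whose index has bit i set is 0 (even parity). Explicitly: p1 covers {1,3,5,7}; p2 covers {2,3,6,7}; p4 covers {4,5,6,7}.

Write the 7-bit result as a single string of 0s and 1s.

Place data at non-parity positions: p1 p2 0 p4 1 0 1
p1 (pos 1,3,5,7): XOR of data positions = 0⊕1⊕1 = 0
p2 (pos 2,3,6,7): XOR of data positions = 0⊕0⊕1 = 1
p4 (pos 4,5,6,7): XOR of data positions = 1⊕0⊕1 = 0
Codeword: 0100101

0100101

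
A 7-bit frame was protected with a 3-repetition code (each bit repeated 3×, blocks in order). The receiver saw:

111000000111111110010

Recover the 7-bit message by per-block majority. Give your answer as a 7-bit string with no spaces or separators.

Block 1 (111): 3 ones → 1
Block 2 (000): 0 ones → 0
Block 3 (000): 0 ones → 0
Block 4 (111): 3 ones → 1
Block 5 (111): 3 ones → 1
Block 6 (110): 2 ones → 1
Block 7 (010): 1 one → 0

1001110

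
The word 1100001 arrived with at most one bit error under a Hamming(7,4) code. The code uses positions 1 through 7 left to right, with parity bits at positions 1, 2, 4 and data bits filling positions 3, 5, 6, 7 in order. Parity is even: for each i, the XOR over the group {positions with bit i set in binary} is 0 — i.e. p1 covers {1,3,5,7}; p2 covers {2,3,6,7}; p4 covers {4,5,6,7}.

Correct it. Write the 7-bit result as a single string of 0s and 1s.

s1 (pos 1,3,5,7): 1⊕0⊕0⊕1 = 0
s2 (pos 2,3,6,7): 1⊕0⊕0⊕1 = 0
s4 (pos 4,5,6,7): 0⊕0⊕0⊕1 = 1
Syndrome s4…s1 = 100 → error at position 4.
Flip position 4: 1100001 → 1101001

1101001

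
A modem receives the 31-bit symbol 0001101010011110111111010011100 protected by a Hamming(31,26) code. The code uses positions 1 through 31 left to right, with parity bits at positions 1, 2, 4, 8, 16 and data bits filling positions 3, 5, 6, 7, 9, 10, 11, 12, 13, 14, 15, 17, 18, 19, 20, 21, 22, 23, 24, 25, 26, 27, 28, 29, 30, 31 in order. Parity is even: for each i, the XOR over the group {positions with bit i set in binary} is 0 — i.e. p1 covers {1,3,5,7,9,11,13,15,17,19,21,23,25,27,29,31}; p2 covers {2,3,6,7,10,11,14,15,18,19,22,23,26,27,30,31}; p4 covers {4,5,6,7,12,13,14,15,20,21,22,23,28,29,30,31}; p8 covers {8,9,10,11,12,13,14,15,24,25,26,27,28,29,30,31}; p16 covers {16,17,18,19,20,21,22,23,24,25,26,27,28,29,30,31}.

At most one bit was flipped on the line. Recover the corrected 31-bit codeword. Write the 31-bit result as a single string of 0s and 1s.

0001101011011110111111010011100

s1 (pos 1,3,5,7,9,11,13,15,17,19,21,23,25,27,29,31): 0⊕0⊕1⊕1⊕1⊕0⊕1⊕1⊕1⊕1⊕1⊕0⊕0⊕1⊕1⊕0 = 0
s2 (pos 2,3,6,7,10,11,14,15,18,19,22,23,26,27,30,31): 0⊕0⊕0⊕1⊕0⊕0⊕1⊕1⊕1⊕1⊕1⊕0⊕0⊕1⊕0⊕0 = 1
s4 (pos 4,5,6,7,12,13,14,15,20,21,22,23,28,29,30,31): 1⊕1⊕0⊕1⊕1⊕1⊕1⊕1⊕1⊕1⊕1⊕0⊕1⊕1⊕0⊕0 = 0
s8 (pos 8,9,10,11,12,13,14,15,24,25,26,27,28,29,30,31): 0⊕1⊕0⊕0⊕1⊕1⊕1⊕1⊕1⊕0⊕0⊕1⊕1⊕1⊕0⊕0 = 1
s16 (pos 16,17,18,19,20,21,22,23,24,25,26,27,28,29,30,31): 0⊕1⊕1⊕1⊕1⊕1⊕1⊕0⊕1⊕0⊕0⊕1⊕1⊕1⊕0⊕0 = 0
Syndrome s16…s1 = 01010 → error at position 10.
Flip position 10: 0001101010011110111111010011100 → 0001101011011110111111010011100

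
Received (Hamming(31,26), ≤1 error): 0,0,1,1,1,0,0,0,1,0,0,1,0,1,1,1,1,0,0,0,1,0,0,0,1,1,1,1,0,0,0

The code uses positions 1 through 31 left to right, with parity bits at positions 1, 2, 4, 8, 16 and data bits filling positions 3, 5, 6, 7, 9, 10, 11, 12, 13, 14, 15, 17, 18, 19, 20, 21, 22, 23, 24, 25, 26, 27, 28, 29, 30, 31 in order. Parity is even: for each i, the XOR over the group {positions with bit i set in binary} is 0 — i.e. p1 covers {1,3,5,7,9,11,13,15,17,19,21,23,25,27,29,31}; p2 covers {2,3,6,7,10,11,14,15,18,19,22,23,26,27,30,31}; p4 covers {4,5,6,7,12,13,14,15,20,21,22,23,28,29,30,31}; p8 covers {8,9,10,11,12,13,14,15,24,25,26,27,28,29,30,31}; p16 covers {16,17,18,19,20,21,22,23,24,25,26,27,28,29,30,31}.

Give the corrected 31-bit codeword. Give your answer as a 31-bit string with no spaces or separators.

s1 (pos 1,3,5,7,9,11,13,15,17,19,21,23,25,27,29,31): 0⊕1⊕1⊕0⊕1⊕0⊕0⊕1⊕1⊕0⊕1⊕0⊕1⊕1⊕0⊕0 = 0
s2 (pos 2,3,6,7,10,11,14,15,18,19,22,23,26,27,30,31): 0⊕1⊕0⊕0⊕0⊕0⊕1⊕1⊕0⊕0⊕0⊕0⊕1⊕1⊕0⊕0 = 1
s4 (pos 4,5,6,7,12,13,14,15,20,21,22,23,28,29,30,31): 1⊕1⊕0⊕0⊕1⊕0⊕1⊕1⊕0⊕1⊕0⊕0⊕1⊕0⊕0⊕0 = 1
s8 (pos 8,9,10,11,12,13,14,15,24,25,26,27,28,29,30,31): 0⊕1⊕0⊕0⊕1⊕0⊕1⊕1⊕0⊕1⊕1⊕1⊕1⊕0⊕0⊕0 = 0
s16 (pos 16,17,18,19,20,21,22,23,24,25,26,27,28,29,30,31): 1⊕1⊕0⊕0⊕0⊕1⊕0⊕0⊕0⊕1⊕1⊕1⊕1⊕0⊕0⊕0 = 1
Syndrome s16…s1 = 10110 → error at position 22.
Flip position 22: 0011100010010111100010001111000 → 0011100010010111100011001111000

0011100010010111100011001111000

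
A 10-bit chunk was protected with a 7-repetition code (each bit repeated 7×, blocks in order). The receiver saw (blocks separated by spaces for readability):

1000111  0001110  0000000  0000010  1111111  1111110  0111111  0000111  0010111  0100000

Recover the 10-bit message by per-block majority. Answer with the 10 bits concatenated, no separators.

1000111010

Block 1 (1000111): 4 ones → 1
Block 2 (0001110): 3 ones → 0
Block 3 (0000000): 0 ones → 0
Block 4 (0000010): 1 one → 0
Block 5 (1111111): 7 ones → 1
Block 6 (1111110): 6 ones → 1
Block 7 (0111111): 6 ones → 1
Block 8 (0000111): 3 ones → 0
Block 9 (0010111): 4 ones → 1
Block 10 (0100000): 1 one → 0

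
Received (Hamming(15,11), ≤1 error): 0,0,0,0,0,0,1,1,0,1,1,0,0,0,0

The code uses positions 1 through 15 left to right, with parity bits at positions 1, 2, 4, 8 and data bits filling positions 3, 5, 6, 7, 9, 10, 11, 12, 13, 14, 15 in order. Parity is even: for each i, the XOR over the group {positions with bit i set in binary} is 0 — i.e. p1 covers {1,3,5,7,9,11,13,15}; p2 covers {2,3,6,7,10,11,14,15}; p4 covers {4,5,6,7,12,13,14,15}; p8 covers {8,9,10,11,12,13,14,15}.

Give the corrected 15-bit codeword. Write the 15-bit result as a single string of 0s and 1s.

s1 (pos 1,3,5,7,9,11,13,15): 0⊕0⊕0⊕1⊕0⊕1⊕0⊕0 = 0
s2 (pos 2,3,6,7,10,11,14,15): 0⊕0⊕0⊕1⊕1⊕1⊕0⊕0 = 1
s4 (pos 4,5,6,7,12,13,14,15): 0⊕0⊕0⊕1⊕0⊕0⊕0⊕0 = 1
s8 (pos 8,9,10,11,12,13,14,15): 1⊕0⊕1⊕1⊕0⊕0⊕0⊕0 = 1
Syndrome s8…s1 = 1110 → error at position 14.
Flip position 14: 000000110110000 → 000000110110010

000000110110010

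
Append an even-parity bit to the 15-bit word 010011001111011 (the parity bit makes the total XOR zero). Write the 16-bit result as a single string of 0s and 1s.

0100110011110111

XOR of the 15 data bits: 0⊕1⊕0⊕0⊕1⊕1⊕0⊕0⊕1⊕1⊕1⊕1⊕0⊕1⊕1 = 1
Parity bit = 1 (so all 16 bits XOR to 0).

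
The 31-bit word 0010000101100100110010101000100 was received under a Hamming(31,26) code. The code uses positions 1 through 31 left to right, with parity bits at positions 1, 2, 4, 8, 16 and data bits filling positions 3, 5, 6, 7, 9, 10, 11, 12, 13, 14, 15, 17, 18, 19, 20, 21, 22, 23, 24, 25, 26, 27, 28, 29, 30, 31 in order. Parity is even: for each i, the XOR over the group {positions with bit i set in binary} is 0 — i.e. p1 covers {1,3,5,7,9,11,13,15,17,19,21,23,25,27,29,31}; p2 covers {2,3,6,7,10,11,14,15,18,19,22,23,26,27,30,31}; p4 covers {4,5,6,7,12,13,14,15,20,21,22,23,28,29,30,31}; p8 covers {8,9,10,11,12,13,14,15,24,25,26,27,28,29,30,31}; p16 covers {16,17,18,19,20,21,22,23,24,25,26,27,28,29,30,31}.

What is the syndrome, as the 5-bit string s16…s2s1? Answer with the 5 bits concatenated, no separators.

s1 (pos 1,3,5,7,9,11,13,15,17,19,21,23,25,27,29,31): 0⊕1⊕0⊕0⊕0⊕1⊕0⊕0⊕1⊕0⊕1⊕1⊕1⊕0⊕1⊕0 = 1
s2 (pos 2,3,6,7,10,11,14,15,18,19,22,23,26,27,30,31): 0⊕1⊕0⊕0⊕1⊕1⊕1⊕0⊕1⊕0⊕0⊕1⊕0⊕0⊕0⊕0 = 0
s4 (pos 4,5,6,7,12,13,14,15,20,21,22,23,28,29,30,31): 0⊕0⊕0⊕0⊕0⊕0⊕1⊕0⊕0⊕1⊕0⊕1⊕0⊕1⊕0⊕0 = 0
s8 (pos 8,9,10,11,12,13,14,15,24,25,26,27,28,29,30,31): 1⊕0⊕1⊕1⊕0⊕0⊕1⊕0⊕0⊕1⊕0⊕0⊕0⊕1⊕0⊕0 = 0
s16 (pos 16,17,18,19,20,21,22,23,24,25,26,27,28,29,30,31): 0⊕1⊕1⊕0⊕0⊕1⊕0⊕1⊕0⊕1⊕0⊕0⊕0⊕1⊕0⊕0 = 0
Syndrome s16…s1 = 00001 → error at position 1.

00001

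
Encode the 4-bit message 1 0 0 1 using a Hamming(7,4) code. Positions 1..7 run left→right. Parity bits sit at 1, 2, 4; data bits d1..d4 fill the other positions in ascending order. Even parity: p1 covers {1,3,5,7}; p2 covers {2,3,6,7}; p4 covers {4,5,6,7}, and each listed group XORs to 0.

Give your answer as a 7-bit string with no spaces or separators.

Place data at non-parity positions: p1 p2 1 p4 0 0 1
p1 (pos 1,3,5,7): XOR of data positions = 1⊕0⊕1 = 0
p2 (pos 2,3,6,7): XOR of data positions = 1⊕0⊕1 = 0
p4 (pos 4,5,6,7): XOR of data positions = 0⊕0⊕1 = 1
Codeword: 0011001

0011001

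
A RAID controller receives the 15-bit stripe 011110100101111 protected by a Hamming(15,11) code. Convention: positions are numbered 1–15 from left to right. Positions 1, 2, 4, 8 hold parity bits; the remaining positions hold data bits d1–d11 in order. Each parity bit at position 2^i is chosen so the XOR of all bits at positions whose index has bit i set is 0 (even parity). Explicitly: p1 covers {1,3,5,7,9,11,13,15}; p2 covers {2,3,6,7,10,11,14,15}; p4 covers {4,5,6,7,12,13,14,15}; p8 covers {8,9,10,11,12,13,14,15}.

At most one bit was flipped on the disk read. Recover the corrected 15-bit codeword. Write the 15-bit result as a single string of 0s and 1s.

s1 (pos 1,3,5,7,9,11,13,15): 0⊕1⊕1⊕1⊕0⊕0⊕1⊕1 = 1
s2 (pos 2,3,6,7,10,11,14,15): 1⊕1⊕0⊕1⊕1⊕0⊕1⊕1 = 0
s4 (pos 4,5,6,7,12,13,14,15): 1⊕1⊕0⊕1⊕1⊕1⊕1⊕1 = 1
s8 (pos 8,9,10,11,12,13,14,15): 0⊕0⊕1⊕0⊕1⊕1⊕1⊕1 = 1
Syndrome s8…s1 = 1101 → error at position 13.
Flip position 13: 011110100101111 → 011110100101011

011110100101011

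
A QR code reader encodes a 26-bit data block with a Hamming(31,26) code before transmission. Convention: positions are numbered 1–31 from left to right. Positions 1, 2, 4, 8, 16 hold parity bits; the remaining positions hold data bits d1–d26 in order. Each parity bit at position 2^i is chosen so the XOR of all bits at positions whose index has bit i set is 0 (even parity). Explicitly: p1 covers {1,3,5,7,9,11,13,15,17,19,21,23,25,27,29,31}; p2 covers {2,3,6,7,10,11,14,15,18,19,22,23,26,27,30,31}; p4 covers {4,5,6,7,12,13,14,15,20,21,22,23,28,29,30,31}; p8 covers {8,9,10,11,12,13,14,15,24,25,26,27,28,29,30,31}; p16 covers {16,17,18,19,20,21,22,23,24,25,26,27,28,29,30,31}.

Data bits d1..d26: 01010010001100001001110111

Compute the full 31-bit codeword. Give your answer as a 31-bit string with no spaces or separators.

1001101000100010100001001110111

Place data at non-parity positions: p1 p2 0 p4 1 0 1 p8 0 0 1 0 0 0 1 p16 1 0 0 0 0 1 0 0 1 1 1 0 1 1 1
p1 (pos 1,3,5,7,9,11,13,15,17,19,21,23,25,27,29,31): XOR of data positions = 0⊕1⊕1⊕0⊕1⊕0⊕1⊕1⊕0⊕0⊕0⊕1⊕1⊕1⊕1 = 1
p2 (pos 2,3,6,7,10,11,14,15,18,19,22,23,26,27,30,31): XOR of data positions = 0⊕0⊕1⊕0⊕1⊕0⊕1⊕0⊕0⊕1⊕0⊕1⊕1⊕1⊕1 = 0
p4 (pos 4,5,6,7,12,13,14,15,20,21,22,23,28,29,30,31): XOR of data positions = 1⊕0⊕1⊕0⊕0⊕0⊕1⊕0⊕0⊕1⊕0⊕0⊕1⊕1⊕1 = 1
p8 (pos 8,9,10,11,12,13,14,15,24,25,26,27,28,29,30,31): XOR of data positions = 0⊕0⊕1⊕0⊕0⊕0⊕1⊕0⊕1⊕1⊕1⊕0⊕1⊕1⊕1 = 0
p16 (pos 16,17,18,19,20,21,22,23,24,25,26,27,28,29,30,31): XOR of data positions = 1⊕0⊕0⊕0⊕0⊕1⊕0⊕0⊕1⊕1⊕1⊕0⊕1⊕1⊕1 = 0
Codeword: 1001101000100010100001001110111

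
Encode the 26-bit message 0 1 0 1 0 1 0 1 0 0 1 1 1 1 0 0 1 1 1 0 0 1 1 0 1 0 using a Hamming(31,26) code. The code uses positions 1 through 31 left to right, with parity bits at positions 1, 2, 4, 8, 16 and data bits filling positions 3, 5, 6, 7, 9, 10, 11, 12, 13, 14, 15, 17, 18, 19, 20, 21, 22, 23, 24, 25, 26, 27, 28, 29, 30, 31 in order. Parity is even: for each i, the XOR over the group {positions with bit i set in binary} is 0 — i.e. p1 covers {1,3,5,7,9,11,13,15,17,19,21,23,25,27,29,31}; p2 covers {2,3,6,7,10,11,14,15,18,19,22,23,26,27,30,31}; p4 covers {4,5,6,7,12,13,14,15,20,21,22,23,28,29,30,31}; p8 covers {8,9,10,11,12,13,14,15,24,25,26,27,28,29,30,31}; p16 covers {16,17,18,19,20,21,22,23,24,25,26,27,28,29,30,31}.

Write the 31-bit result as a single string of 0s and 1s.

1100101101010011111001110011010

Place data at non-parity positions: p1 p2 0 p4 1 0 1 p8 0 1 0 1 0 0 1 p16 1 1 1 0 0 1 1 1 0 0 1 1 0 1 0
p1 (pos 1,3,5,7,9,11,13,15,17,19,21,23,25,27,29,31): XOR of data positions = 0⊕1⊕1⊕0⊕0⊕0⊕1⊕1⊕1⊕0⊕1⊕0⊕1⊕0⊕0 = 1
p2 (pos 2,3,6,7,10,11,14,15,18,19,22,23,26,27,30,31): XOR of data positions = 0⊕0⊕1⊕1⊕0⊕0⊕1⊕1⊕1⊕1⊕1⊕0⊕1⊕1⊕0 = 1
p4 (pos 4,5,6,7,12,13,14,15,20,21,22,23,28,29,30,31): XOR of data positions = 1⊕0⊕1⊕1⊕0⊕0⊕1⊕0⊕0⊕1⊕1⊕1⊕0⊕1⊕0 = 0
p8 (pos 8,9,10,11,12,13,14,15,24,25,26,27,28,29,30,31): XOR of data positions = 0⊕1⊕0⊕1⊕0⊕0⊕1⊕1⊕0⊕0⊕1⊕1⊕0⊕1⊕0 = 1
p16 (pos 16,17,18,19,20,21,22,23,24,25,26,27,28,29,30,31): XOR of data positions = 1⊕1⊕1⊕0⊕0⊕1⊕1⊕1⊕0⊕0⊕1⊕1⊕0⊕1⊕0 = 1
Codeword: 1100101101010011111001110011010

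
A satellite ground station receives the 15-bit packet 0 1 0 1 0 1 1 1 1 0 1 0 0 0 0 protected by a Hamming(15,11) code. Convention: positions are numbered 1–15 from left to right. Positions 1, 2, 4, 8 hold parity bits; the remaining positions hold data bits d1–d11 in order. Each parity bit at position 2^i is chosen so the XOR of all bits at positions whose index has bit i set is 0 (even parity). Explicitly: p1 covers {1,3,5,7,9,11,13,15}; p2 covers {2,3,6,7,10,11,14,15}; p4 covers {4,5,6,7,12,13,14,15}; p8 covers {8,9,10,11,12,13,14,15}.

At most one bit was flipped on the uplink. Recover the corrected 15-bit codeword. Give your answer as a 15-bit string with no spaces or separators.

s1 (pos 1,3,5,7,9,11,13,15): 0⊕0⊕0⊕1⊕1⊕1⊕0⊕0 = 1
s2 (pos 2,3,6,7,10,11,14,15): 1⊕0⊕1⊕1⊕0⊕1⊕0⊕0 = 0
s4 (pos 4,5,6,7,12,13,14,15): 1⊕0⊕1⊕1⊕0⊕0⊕0⊕0 = 1
s8 (pos 8,9,10,11,12,13,14,15): 1⊕1⊕0⊕1⊕0⊕0⊕0⊕0 = 1
Syndrome s8…s1 = 1101 → error at position 13.
Flip position 13: 010101111010000 → 010101111010100

010101111010100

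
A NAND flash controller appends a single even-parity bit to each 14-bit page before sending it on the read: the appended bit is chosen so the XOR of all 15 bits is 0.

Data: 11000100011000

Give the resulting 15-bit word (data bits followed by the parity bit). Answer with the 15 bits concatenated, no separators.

XOR of the 14 data bits: 1⊕1⊕0⊕0⊕0⊕1⊕0⊕0⊕0⊕1⊕1⊕0⊕0⊕0 = 1
Parity bit = 1 (so all 15 bits XOR to 0).

110001000110001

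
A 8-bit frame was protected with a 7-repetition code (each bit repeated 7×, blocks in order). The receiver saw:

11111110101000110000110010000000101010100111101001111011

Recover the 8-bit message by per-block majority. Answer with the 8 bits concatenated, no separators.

Block 1 (1111111): 7 ones → 1
Block 2 (0101000): 2 ones → 0
Block 3 (1100001): 3 ones → 0
Block 4 (1001000): 2 ones → 0
Block 5 (0000101): 2 ones → 0
Block 6 (0101001): 3 ones → 0
Block 7 (1110100): 4 ones → 1
Block 8 (1111011): 6 ones → 1

10000011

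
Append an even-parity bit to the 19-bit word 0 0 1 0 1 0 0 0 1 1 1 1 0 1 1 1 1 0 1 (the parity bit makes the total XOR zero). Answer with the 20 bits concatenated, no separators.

XOR of the 19 data bits: 0⊕0⊕1⊕0⊕1⊕0⊕0⊕0⊕1⊕1⊕1⊕1⊕0⊕1⊕1⊕1⊕1⊕0⊕1 = 1
Parity bit = 1 (so all 20 bits XOR to 0).

00101000111101111011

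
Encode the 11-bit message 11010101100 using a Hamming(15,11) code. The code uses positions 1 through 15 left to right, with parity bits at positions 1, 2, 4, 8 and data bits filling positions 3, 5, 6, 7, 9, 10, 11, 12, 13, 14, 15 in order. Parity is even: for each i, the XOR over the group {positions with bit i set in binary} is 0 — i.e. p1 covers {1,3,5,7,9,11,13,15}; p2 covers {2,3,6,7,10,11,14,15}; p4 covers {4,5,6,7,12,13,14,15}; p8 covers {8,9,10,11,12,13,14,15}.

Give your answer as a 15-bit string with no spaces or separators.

011010110101100

Place data at non-parity positions: p1 p2 1 p4 1 0 1 p8 0 1 0 1 1 0 0
p1 (pos 1,3,5,7,9,11,13,15): XOR of data positions = 1⊕1⊕1⊕0⊕0⊕1⊕0 = 0
p2 (pos 2,3,6,7,10,11,14,15): XOR of data positions = 1⊕0⊕1⊕1⊕0⊕0⊕0 = 1
p4 (pos 4,5,6,7,12,13,14,15): XOR of data positions = 1⊕0⊕1⊕1⊕1⊕0⊕0 = 0
p8 (pos 8,9,10,11,12,13,14,15): XOR of data positions = 0⊕1⊕0⊕1⊕1⊕0⊕0 = 1
Codeword: 011010110101100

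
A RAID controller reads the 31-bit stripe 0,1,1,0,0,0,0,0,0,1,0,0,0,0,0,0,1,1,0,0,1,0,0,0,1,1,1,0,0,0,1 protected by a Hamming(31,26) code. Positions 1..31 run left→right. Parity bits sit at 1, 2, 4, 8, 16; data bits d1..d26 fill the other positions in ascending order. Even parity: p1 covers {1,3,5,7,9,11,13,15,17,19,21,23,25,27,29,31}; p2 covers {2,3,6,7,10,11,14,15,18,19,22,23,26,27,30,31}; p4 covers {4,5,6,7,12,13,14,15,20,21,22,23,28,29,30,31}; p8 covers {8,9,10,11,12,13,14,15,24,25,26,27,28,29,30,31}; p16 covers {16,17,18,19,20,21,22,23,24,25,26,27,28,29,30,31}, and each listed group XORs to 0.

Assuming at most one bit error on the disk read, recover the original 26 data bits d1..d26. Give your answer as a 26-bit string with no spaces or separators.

10000100000110010001010001

s1 (pos 1,3,5,7,9,11,13,15,17,19,21,23,25,27,29,31): 0⊕1⊕0⊕0⊕0⊕0⊕0⊕0⊕1⊕0⊕1⊕0⊕1⊕1⊕0⊕1 = 0
s2 (pos 2,3,6,7,10,11,14,15,18,19,22,23,26,27,30,31): 1⊕1⊕0⊕0⊕1⊕0⊕0⊕0⊕1⊕0⊕0⊕0⊕1⊕1⊕0⊕1 = 1
s4 (pos 4,5,6,7,12,13,14,15,20,21,22,23,28,29,30,31): 0⊕0⊕0⊕0⊕0⊕0⊕0⊕0⊕0⊕1⊕0⊕0⊕0⊕0⊕0⊕1 = 0
s8 (pos 8,9,10,11,12,13,14,15,24,25,26,27,28,29,30,31): 0⊕0⊕1⊕0⊕0⊕0⊕0⊕0⊕0⊕1⊕1⊕1⊕0⊕0⊕0⊕1 = 1
s16 (pos 16,17,18,19,20,21,22,23,24,25,26,27,28,29,30,31): 0⊕1⊕1⊕0⊕0⊕1⊕0⊕0⊕0⊕1⊕1⊕1⊕0⊕0⊕0⊕1 = 1
Syndrome s16…s1 = 11010 → error at position 26.
Flip position 26: 0110000001000000110010001110001 → 0110000001000000110010001010001
Read data bits from positions 3,5,6,7,9,10,11,12,13,14,15,17,18,19,20,21,22,23,24,25,26,27,28,29,30,31: 10000100000110010001010001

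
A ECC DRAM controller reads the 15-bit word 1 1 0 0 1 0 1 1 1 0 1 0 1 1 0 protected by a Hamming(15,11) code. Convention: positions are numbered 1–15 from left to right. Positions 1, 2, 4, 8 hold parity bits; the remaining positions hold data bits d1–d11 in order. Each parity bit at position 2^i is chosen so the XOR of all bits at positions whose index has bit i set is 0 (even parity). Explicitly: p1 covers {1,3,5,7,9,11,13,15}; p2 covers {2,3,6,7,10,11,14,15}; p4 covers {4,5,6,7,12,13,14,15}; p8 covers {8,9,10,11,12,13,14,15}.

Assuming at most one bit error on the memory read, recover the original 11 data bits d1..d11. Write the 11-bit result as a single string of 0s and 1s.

s1 (pos 1,3,5,7,9,11,13,15): 1⊕0⊕1⊕1⊕1⊕1⊕1⊕0 = 0
s2 (pos 2,3,6,7,10,11,14,15): 1⊕0⊕0⊕1⊕0⊕1⊕1⊕0 = 0
s4 (pos 4,5,6,7,12,13,14,15): 0⊕1⊕0⊕1⊕0⊕1⊕1⊕0 = 0
s8 (pos 8,9,10,11,12,13,14,15): 1⊕1⊕0⊕1⊕0⊕1⊕1⊕0 = 1
Syndrome s8…s1 = 1000 → error at position 8.
Flip position 8: 110010111010110 → 110010101010110
Read data bits from positions 3,5,6,7,9,10,11,12,13,14,15: 01011010110

01011010110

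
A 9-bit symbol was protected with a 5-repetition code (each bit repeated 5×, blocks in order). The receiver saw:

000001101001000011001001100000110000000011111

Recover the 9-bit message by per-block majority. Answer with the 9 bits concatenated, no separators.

Block 1 (00000): 0 ones → 0
Block 2 (11010): 3 ones → 1
Block 3 (01000): 1 one → 0
Block 4 (01100): 2 ones → 0
Block 5 (10011): 3 ones → 1
Block 6 (00000): 0 ones → 0
Block 7 (11000): 2 ones → 0
Block 8 (00000): 0 ones → 0
Block 9 (11111): 5 ones → 1

010010001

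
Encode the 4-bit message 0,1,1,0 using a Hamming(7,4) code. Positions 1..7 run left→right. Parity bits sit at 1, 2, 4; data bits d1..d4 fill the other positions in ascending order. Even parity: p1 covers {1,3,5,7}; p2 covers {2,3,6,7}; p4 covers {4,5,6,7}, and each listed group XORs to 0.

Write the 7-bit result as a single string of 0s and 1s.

Place data at non-parity positions: p1 p2 0 p4 1 1 0
p1 (pos 1,3,5,7): XOR of data positions = 0⊕1⊕0 = 1
p2 (pos 2,3,6,7): XOR of data positions = 0⊕1⊕0 = 1
p4 (pos 4,5,6,7): XOR of data positions = 1⊕1⊕0 = 0
Codeword: 1100110

1100110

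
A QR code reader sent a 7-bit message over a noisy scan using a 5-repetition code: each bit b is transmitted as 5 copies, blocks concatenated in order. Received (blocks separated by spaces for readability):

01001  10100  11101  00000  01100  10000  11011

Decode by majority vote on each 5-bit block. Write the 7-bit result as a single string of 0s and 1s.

0010001

Block 1 (01001): 2 ones → 0
Block 2 (10100): 2 ones → 0
Block 3 (11101): 4 ones → 1
Block 4 (00000): 0 ones → 0
Block 5 (01100): 2 ones → 0
Block 6 (10000): 1 one → 0
Block 7 (11011): 4 ones → 1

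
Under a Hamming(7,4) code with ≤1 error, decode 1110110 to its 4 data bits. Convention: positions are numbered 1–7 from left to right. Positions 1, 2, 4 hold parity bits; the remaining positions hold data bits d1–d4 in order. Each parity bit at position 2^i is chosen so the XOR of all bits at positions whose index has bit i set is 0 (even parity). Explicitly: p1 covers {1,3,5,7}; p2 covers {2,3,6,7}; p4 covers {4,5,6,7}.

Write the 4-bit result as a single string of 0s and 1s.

0110

s1 (pos 1,3,5,7): 1⊕1⊕1⊕0 = 1
s2 (pos 2,3,6,7): 1⊕1⊕1⊕0 = 1
s4 (pos 4,5,6,7): 0⊕1⊕1⊕0 = 0
Syndrome s4…s1 = 011 → error at position 3.
Flip position 3: 1110110 → 1100110
Read data bits from positions 3,5,6,7: 0110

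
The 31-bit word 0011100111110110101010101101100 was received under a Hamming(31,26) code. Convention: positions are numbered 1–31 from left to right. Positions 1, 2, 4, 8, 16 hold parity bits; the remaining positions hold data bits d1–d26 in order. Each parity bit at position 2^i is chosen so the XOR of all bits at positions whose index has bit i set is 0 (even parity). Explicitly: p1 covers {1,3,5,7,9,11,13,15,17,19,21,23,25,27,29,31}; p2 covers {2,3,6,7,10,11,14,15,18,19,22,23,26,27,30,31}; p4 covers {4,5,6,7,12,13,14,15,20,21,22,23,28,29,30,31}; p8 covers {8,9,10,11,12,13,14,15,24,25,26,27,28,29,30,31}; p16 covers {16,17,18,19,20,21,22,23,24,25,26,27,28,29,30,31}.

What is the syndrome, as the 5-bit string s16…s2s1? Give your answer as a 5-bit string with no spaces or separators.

01101

s1 (pos 1,3,5,7,9,11,13,15,17,19,21,23,25,27,29,31): 0⊕1⊕1⊕0⊕1⊕1⊕0⊕1⊕1⊕1⊕1⊕1⊕1⊕0⊕1⊕0 = 1
s2 (pos 2,3,6,7,10,11,14,15,18,19,22,23,26,27,30,31): 0⊕1⊕0⊕0⊕1⊕1⊕1⊕1⊕0⊕1⊕0⊕1⊕1⊕0⊕0⊕0 = 0
s4 (pos 4,5,6,7,12,13,14,15,20,21,22,23,28,29,30,31): 1⊕1⊕0⊕0⊕1⊕0⊕1⊕1⊕0⊕1⊕0⊕1⊕1⊕1⊕0⊕0 = 1
s8 (pos 8,9,10,11,12,13,14,15,24,25,26,27,28,29,30,31): 1⊕1⊕1⊕1⊕1⊕0⊕1⊕1⊕0⊕1⊕1⊕0⊕1⊕1⊕0⊕0 = 1
s16 (pos 16,17,18,19,20,21,22,23,24,25,26,27,28,29,30,31): 0⊕1⊕0⊕1⊕0⊕1⊕0⊕1⊕0⊕1⊕1⊕0⊕1⊕1⊕0⊕0 = 0
Syndrome s16…s1 = 01101 → error at position 13.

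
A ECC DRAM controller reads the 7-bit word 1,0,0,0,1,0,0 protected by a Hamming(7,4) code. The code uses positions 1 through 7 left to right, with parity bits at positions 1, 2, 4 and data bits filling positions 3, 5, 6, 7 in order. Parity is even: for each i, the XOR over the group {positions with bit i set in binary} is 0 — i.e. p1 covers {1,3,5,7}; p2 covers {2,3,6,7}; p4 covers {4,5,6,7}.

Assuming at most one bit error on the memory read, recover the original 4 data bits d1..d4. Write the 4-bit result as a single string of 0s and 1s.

s1 (pos 1,3,5,7): 1⊕0⊕1⊕0 = 0
s2 (pos 2,3,6,7): 0⊕0⊕0⊕0 = 0
s4 (pos 4,5,6,7): 0⊕1⊕0⊕0 = 1
Syndrome s4…s1 = 100 → error at position 4.
Flip position 4: 1000100 → 1001100
Read data bits from positions 3,5,6,7: 0100

0100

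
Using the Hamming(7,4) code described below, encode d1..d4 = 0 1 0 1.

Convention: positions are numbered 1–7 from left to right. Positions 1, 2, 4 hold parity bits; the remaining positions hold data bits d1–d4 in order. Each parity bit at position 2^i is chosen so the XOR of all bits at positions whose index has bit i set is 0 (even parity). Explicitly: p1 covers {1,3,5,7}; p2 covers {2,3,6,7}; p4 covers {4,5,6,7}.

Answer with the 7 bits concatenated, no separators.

Place data at non-parity positions: p1 p2 0 p4 1 0 1
p1 (pos 1,3,5,7): XOR of data positions = 0⊕1⊕1 = 0
p2 (pos 2,3,6,7): XOR of data positions = 0⊕0⊕1 = 1
p4 (pos 4,5,6,7): XOR of data positions = 1⊕0⊕1 = 0
Codeword: 0100101

0100101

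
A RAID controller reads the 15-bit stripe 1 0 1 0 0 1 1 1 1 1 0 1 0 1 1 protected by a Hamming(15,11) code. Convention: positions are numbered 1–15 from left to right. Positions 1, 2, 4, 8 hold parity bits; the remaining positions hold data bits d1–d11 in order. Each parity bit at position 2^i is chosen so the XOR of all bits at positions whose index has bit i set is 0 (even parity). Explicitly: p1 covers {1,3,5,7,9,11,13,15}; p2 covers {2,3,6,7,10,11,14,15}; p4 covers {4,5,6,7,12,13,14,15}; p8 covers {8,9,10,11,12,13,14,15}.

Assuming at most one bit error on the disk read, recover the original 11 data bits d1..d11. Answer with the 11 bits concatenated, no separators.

s1 (pos 1,3,5,7,9,11,13,15): 1⊕1⊕0⊕1⊕1⊕0⊕0⊕1 = 1
s2 (pos 2,3,6,7,10,11,14,15): 0⊕1⊕1⊕1⊕1⊕0⊕1⊕1 = 0
s4 (pos 4,5,6,7,12,13,14,15): 0⊕0⊕1⊕1⊕1⊕0⊕1⊕1 = 1
s8 (pos 8,9,10,11,12,13,14,15): 1⊕1⊕1⊕0⊕1⊕0⊕1⊕1 = 0
Syndrome s8…s1 = 0101 → error at position 5.
Flip position 5: 101001111101011 → 101011111101011
Read data bits from positions 3,5,6,7,9,10,11,12,13,14,15: 11111101011

11111101011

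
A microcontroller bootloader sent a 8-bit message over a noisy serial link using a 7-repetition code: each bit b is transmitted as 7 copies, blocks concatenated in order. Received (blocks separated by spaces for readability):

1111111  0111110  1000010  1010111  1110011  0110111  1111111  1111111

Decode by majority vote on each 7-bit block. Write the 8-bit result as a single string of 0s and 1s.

11011111

Block 1 (1111111): 7 ones → 1
Block 2 (0111110): 5 ones → 1
Block 3 (1000010): 2 ones → 0
Block 4 (1010111): 5 ones → 1
Block 5 (1110011): 5 ones → 1
Block 6 (0110111): 5 ones → 1
Block 7 (1111111): 7 ones → 1
Block 8 (1111111): 7 ones → 1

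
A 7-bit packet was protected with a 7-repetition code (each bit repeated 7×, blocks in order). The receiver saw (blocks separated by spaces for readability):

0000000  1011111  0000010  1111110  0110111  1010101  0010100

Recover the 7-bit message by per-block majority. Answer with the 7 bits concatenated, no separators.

Block 1 (0000000): 0 ones → 0
Block 2 (1011111): 6 ones → 1
Block 3 (0000010): 1 one → 0
Block 4 (1111110): 6 ones → 1
Block 5 (0110111): 5 ones → 1
Block 6 (1010101): 4 ones → 1
Block 7 (0010100): 2 ones → 0

0101110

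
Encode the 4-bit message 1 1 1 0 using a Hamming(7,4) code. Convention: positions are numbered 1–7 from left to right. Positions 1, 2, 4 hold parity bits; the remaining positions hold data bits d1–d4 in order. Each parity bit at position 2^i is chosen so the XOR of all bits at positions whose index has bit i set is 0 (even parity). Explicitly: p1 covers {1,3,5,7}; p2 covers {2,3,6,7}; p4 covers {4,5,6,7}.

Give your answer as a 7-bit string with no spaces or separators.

Place data at non-parity positions: p1 p2 1 p4 1 1 0
p1 (pos 1,3,5,7): XOR of data positions = 1⊕1⊕0 = 0
p2 (pos 2,3,6,7): XOR of data positions = 1⊕1⊕0 = 0
p4 (pos 4,5,6,7): XOR of data positions = 1⊕1⊕0 = 0
Codeword: 0010110

0010110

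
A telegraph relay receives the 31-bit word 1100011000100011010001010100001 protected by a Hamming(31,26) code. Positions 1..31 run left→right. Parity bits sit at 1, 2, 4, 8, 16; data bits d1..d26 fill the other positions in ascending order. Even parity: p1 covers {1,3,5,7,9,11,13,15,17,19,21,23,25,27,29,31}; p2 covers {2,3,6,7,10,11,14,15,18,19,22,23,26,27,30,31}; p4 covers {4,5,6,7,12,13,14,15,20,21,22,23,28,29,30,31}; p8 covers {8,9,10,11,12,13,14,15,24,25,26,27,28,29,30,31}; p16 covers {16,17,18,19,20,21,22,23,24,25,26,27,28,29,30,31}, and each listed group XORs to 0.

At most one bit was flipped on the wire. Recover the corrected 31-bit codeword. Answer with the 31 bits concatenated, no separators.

1100011000100001010001010100001

s1 (pos 1,3,5,7,9,11,13,15,17,19,21,23,25,27,29,31): 1⊕0⊕0⊕1⊕0⊕1⊕0⊕1⊕0⊕0⊕0⊕0⊕0⊕0⊕0⊕1 = 1
s2 (pos 2,3,6,7,10,11,14,15,18,19,22,23,26,27,30,31): 1⊕0⊕1⊕1⊕0⊕1⊕0⊕1⊕1⊕0⊕1⊕0⊕1⊕0⊕0⊕1 = 1
s4 (pos 4,5,6,7,12,13,14,15,20,21,22,23,28,29,30,31): 0⊕0⊕1⊕1⊕0⊕0⊕0⊕1⊕0⊕0⊕1⊕0⊕0⊕0⊕0⊕1 = 1
s8 (pos 8,9,10,11,12,13,14,15,24,25,26,27,28,29,30,31): 0⊕0⊕0⊕1⊕0⊕0⊕0⊕1⊕1⊕0⊕1⊕0⊕0⊕0⊕0⊕1 = 1
s16 (pos 16,17,18,19,20,21,22,23,24,25,26,27,28,29,30,31): 1⊕0⊕1⊕0⊕0⊕0⊕1⊕0⊕1⊕0⊕1⊕0⊕0⊕0⊕0⊕1 = 0
Syndrome s16…s1 = 01111 → error at position 15.
Flip position 15: 1100011000100011010001010100001 → 1100011000100001010001010100001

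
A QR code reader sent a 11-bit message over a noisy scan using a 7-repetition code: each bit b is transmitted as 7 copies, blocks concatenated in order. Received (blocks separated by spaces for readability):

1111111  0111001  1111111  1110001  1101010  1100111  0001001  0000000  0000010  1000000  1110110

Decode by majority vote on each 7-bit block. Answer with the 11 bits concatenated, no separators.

Block 1 (1111111): 7 ones → 1
Block 2 (0111001): 4 ones → 1
Block 3 (1111111): 7 ones → 1
Block 4 (1110001): 4 ones → 1
Block 5 (1101010): 4 ones → 1
Block 6 (1100111): 5 ones → 1
Block 7 (0001001): 2 ones → 0
Block 8 (0000000): 0 ones → 0
Block 9 (0000010): 1 one → 0
Block 10 (1000000): 1 one → 0
Block 11 (1110110): 5 ones → 1

11111100001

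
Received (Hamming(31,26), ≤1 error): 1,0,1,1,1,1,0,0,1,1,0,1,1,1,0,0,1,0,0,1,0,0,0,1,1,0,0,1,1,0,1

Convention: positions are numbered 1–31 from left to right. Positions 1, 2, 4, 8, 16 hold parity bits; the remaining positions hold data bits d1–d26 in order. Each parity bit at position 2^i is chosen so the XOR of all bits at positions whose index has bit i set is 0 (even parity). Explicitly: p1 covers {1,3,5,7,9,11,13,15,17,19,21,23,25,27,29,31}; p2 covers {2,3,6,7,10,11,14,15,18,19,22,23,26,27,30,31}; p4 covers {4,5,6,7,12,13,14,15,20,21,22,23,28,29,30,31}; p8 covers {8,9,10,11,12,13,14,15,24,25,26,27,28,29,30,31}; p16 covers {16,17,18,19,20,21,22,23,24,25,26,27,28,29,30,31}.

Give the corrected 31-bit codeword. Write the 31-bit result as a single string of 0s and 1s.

s1 (pos 1,3,5,7,9,11,13,15,17,19,21,23,25,27,29,31): 1⊕1⊕1⊕0⊕1⊕0⊕1⊕0⊕1⊕0⊕0⊕0⊕1⊕0⊕1⊕1 = 1
s2 (pos 2,3,6,7,10,11,14,15,18,19,22,23,26,27,30,31): 0⊕1⊕1⊕0⊕1⊕0⊕1⊕0⊕0⊕0⊕0⊕0⊕0⊕0⊕0⊕1 = 1
s4 (pos 4,5,6,7,12,13,14,15,20,21,22,23,28,29,30,31): 1⊕1⊕1⊕0⊕1⊕1⊕1⊕0⊕1⊕0⊕0⊕0⊕1⊕1⊕0⊕1 = 0
s8 (pos 8,9,10,11,12,13,14,15,24,25,26,27,28,29,30,31): 0⊕1⊕1⊕0⊕1⊕1⊕1⊕0⊕1⊕1⊕0⊕0⊕1⊕1⊕0⊕1 = 0
s16 (pos 16,17,18,19,20,21,22,23,24,25,26,27,28,29,30,31): 0⊕1⊕0⊕0⊕1⊕0⊕0⊕0⊕1⊕1⊕0⊕0⊕1⊕1⊕0⊕1 = 1
Syndrome s16…s1 = 10011 → error at position 19.
Flip position 19: 1011110011011100100100011001101 → 1011110011011100101100011001101

1011110011011100101100011001101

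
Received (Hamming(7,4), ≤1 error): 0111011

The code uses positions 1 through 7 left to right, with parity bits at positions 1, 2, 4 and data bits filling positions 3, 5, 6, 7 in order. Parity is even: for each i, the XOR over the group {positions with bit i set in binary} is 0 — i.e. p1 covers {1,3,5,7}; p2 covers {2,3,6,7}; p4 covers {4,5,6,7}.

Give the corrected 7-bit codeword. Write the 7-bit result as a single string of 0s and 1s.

s1 (pos 1,3,5,7): 0⊕1⊕0⊕1 = 0
s2 (pos 2,3,6,7): 1⊕1⊕1⊕1 = 0
s4 (pos 4,5,6,7): 1⊕0⊕1⊕1 = 1
Syndrome s4…s1 = 100 → error at position 4.
Flip position 4: 0111011 → 0110011

0110011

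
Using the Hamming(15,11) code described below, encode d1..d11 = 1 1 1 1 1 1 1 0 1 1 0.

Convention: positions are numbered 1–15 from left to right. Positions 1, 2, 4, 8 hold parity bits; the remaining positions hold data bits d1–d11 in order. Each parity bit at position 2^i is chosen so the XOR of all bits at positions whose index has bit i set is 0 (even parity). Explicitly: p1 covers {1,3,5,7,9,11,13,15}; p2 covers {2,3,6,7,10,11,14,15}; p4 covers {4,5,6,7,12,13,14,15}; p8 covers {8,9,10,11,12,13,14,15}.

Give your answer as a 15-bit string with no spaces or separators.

Place data at non-parity positions: p1 p2 1 p4 1 1 1 p8 1 1 1 0 1 1 0
p1 (pos 1,3,5,7,9,11,13,15): XOR of data positions = 1⊕1⊕1⊕1⊕1⊕1⊕0 = 0
p2 (pos 2,3,6,7,10,11,14,15): XOR of data positions = 1⊕1⊕1⊕1⊕1⊕1⊕0 = 0
p4 (pos 4,5,6,7,12,13,14,15): XOR of data positions = 1⊕1⊕1⊕0⊕1⊕1⊕0 = 1
p8 (pos 8,9,10,11,12,13,14,15): XOR of data positions = 1⊕1⊕1⊕0⊕1⊕1⊕0 = 1
Codeword: 001111111110110

001111111110110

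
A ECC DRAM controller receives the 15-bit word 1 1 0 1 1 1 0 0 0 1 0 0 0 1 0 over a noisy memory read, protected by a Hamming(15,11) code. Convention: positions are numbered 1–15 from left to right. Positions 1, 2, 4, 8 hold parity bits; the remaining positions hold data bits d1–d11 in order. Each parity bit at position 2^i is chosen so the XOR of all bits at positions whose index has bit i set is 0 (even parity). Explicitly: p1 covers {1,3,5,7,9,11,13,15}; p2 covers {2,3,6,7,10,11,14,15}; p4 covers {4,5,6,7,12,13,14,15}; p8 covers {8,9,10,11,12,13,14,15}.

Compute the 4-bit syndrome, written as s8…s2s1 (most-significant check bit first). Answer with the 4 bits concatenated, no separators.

0000

s1 (pos 1,3,5,7,9,11,13,15): 1⊕0⊕1⊕0⊕0⊕0⊕0⊕0 = 0
s2 (pos 2,3,6,7,10,11,14,15): 1⊕0⊕1⊕0⊕1⊕0⊕1⊕0 = 0
s4 (pos 4,5,6,7,12,13,14,15): 1⊕1⊕1⊕0⊕0⊕0⊕1⊕0 = 0
s8 (pos 8,9,10,11,12,13,14,15): 0⊕0⊕1⊕0⊕0⊕0⊕1⊕0 = 0
Syndrome s8…s1 = 0000 → no error.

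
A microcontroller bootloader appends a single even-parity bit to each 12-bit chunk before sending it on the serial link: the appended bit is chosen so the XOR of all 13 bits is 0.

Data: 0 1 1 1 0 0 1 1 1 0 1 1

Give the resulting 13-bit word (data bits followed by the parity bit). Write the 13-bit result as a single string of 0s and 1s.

0111001110110

XOR of the 12 data bits: 0⊕1⊕1⊕1⊕0⊕0⊕1⊕1⊕1⊕0⊕1⊕1 = 0
Parity bit = 0 (so all 13 bits XOR to 0).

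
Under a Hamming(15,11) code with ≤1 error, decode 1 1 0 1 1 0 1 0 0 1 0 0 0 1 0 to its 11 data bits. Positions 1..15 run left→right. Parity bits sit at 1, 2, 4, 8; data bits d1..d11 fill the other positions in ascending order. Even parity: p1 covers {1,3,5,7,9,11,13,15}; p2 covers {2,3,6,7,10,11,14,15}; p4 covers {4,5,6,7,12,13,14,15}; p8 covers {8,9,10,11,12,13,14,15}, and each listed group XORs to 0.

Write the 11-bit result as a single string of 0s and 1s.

01010100010

s1 (pos 1,3,5,7,9,11,13,15): 1⊕0⊕1⊕1⊕0⊕0⊕0⊕0 = 1
s2 (pos 2,3,6,7,10,11,14,15): 1⊕0⊕0⊕1⊕1⊕0⊕1⊕0 = 0
s4 (pos 4,5,6,7,12,13,14,15): 1⊕1⊕0⊕1⊕0⊕0⊕1⊕0 = 0
s8 (pos 8,9,10,11,12,13,14,15): 0⊕0⊕1⊕0⊕0⊕0⊕1⊕0 = 0
Syndrome s8…s1 = 0001 → error at position 1.
Flip position 1: 110110100100010 → 010110100100010
Read data bits from positions 3,5,6,7,9,10,11,12,13,14,15: 01010100010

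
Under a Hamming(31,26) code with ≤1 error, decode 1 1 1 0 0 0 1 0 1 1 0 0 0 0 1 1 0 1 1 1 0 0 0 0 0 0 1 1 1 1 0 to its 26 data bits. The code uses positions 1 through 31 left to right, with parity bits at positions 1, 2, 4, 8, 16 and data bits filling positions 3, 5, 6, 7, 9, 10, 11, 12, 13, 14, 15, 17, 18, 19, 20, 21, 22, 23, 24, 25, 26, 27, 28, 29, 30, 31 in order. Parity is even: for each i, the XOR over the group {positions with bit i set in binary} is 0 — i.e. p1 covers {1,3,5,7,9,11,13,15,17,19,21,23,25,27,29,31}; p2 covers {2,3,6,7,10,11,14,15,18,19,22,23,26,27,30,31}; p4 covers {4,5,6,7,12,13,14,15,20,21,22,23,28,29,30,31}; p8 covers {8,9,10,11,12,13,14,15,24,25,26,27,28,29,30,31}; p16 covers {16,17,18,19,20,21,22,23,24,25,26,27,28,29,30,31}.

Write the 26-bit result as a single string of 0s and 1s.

10011000001011100000011110

s1 (pos 1,3,5,7,9,11,13,15,17,19,21,23,25,27,29,31): 1⊕1⊕0⊕1⊕1⊕0⊕0⊕1⊕0⊕1⊕0⊕0⊕0⊕1⊕1⊕0 = 0
s2 (pos 2,3,6,7,10,11,14,15,18,19,22,23,26,27,30,31): 1⊕1⊕0⊕1⊕1⊕0⊕0⊕1⊕1⊕1⊕0⊕0⊕0⊕1⊕1⊕0 = 1
s4 (pos 4,5,6,7,12,13,14,15,20,21,22,23,28,29,30,31): 0⊕0⊕0⊕1⊕0⊕0⊕0⊕1⊕1⊕0⊕0⊕0⊕1⊕1⊕1⊕0 = 0
s8 (pos 8,9,10,11,12,13,14,15,24,25,26,27,28,29,30,31): 0⊕1⊕1⊕0⊕0⊕0⊕0⊕1⊕0⊕0⊕0⊕1⊕1⊕1⊕1⊕0 = 1
s16 (pos 16,17,18,19,20,21,22,23,24,25,26,27,28,29,30,31): 1⊕0⊕1⊕1⊕1⊕0⊕0⊕0⊕0⊕0⊕0⊕1⊕1⊕1⊕1⊕0 = 0
Syndrome s16…s1 = 01010 → error at position 10.
Flip position 10: 1110001011000011011100000011110 → 1110001010000011011100000011110
Read data bits from positions 3,5,6,7,9,10,11,12,13,14,15,17,18,19,20,21,22,23,24,25,26,27,28,29,30,31: 10011000001011100000011110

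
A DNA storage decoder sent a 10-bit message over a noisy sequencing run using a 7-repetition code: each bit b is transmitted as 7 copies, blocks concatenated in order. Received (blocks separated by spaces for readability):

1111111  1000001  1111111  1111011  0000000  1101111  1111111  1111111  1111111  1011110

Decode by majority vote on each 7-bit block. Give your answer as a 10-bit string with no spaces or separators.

Block 1 (1111111): 7 ones → 1
Block 2 (1000001): 2 ones → 0
Block 3 (1111111): 7 ones → 1
Block 4 (1111011): 6 ones → 1
Block 5 (0000000): 0 ones → 0
Block 6 (1101111): 6 ones → 1
Block 7 (1111111): 7 ones → 1
Block 8 (1111111): 7 ones → 1
Block 9 (1111111): 7 ones → 1
Block 10 (1011110): 5 ones → 1

1011011111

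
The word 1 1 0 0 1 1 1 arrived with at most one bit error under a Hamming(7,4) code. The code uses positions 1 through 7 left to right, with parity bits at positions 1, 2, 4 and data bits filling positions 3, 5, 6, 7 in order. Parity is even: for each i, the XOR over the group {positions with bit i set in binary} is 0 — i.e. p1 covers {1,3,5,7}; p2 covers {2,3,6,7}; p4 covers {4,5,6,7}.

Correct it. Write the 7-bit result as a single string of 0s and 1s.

1100110

s1 (pos 1,3,5,7): 1⊕0⊕1⊕1 = 1
s2 (pos 2,3,6,7): 1⊕0⊕1⊕1 = 1
s4 (pos 4,5,6,7): 0⊕1⊕1⊕1 = 1
Syndrome s4…s1 = 111 → error at position 7.
Flip position 7: 1100111 → 1100110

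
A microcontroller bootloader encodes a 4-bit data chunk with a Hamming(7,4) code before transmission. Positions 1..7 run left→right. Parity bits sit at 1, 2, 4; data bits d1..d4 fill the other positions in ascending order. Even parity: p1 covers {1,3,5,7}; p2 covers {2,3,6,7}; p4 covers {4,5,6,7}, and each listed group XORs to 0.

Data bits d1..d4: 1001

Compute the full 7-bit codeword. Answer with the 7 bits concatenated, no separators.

0011001

Place data at non-parity positions: p1 p2 1 p4 0 0 1
p1 (pos 1,3,5,7): XOR of data positions = 1⊕0⊕1 = 0
p2 (pos 2,3,6,7): XOR of data positions = 1⊕0⊕1 = 0
p4 (pos 4,5,6,7): XOR of data positions = 0⊕0⊕1 = 1
Codeword: 0011001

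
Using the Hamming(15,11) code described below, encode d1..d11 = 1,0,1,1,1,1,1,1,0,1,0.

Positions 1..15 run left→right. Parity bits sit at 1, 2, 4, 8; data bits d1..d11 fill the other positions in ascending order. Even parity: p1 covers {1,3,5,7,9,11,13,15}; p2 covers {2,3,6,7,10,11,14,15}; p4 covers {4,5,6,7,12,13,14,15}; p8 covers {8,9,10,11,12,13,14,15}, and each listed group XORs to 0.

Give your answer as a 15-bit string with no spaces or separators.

Place data at non-parity positions: p1 p2 1 p4 0 1 1 p8 1 1 1 1 0 1 0
p1 (pos 1,3,5,7,9,11,13,15): XOR of data positions = 1⊕0⊕1⊕1⊕1⊕0⊕0 = 0
p2 (pos 2,3,6,7,10,11,14,15): XOR of data positions = 1⊕1⊕1⊕1⊕1⊕1⊕0 = 0
p4 (pos 4,5,6,7,12,13,14,15): XOR of data positions = 0⊕1⊕1⊕1⊕0⊕1⊕0 = 0
p8 (pos 8,9,10,11,12,13,14,15): XOR of data positions = 1⊕1⊕1⊕1⊕0⊕1⊕0 = 1
Codeword: 001001111111010

001001111111010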